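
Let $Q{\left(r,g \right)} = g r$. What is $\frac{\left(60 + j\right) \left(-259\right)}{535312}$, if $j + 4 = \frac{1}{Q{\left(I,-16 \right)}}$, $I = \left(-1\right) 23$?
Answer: $- \frac{5337731}{196994816} \approx -0.027096$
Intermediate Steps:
$I = -23$
$j = - \frac{1471}{368}$ ($j = -4 + \frac{1}{\left(-16\right) \left(-23\right)} = -4 + \frac{1}{368} = - \frac{1471}{368} \approx -3.9973$)
$\frac{\left(60 + j\right) \left(-259\right)}{535312} = \frac{\left(60 - \frac{1471}{368}\right) \left(-259\right)}{535312} = \frac{20609}{368} \left(-259\right) \frac{1}{535312} = \left(- \frac{5337731}{368}\right) \frac{1}{535312} = - \frac{5337731}{196994816}$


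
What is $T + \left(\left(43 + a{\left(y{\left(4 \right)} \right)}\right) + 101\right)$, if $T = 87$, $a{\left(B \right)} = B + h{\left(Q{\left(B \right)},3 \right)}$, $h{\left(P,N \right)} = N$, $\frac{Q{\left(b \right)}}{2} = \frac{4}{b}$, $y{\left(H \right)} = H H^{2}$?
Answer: $298$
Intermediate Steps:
$y{\left(H \right)} = H^{3}$
$Q{\left(b \right)} = \frac{8}{b}$ ($Q{\left(b \right)} = 2 \frac{4}{b} = \frac{8}{b}$)
$a{\left(B \right)} = 3 + B$ ($a{\left(B \right)} = B + 3 = 3 + B$)
$T + \left(\left(43 + a{\left(y{\left(4 \right)} \right)}\right) + 101\right) = 87 + \left(\left(43 + \left(3 + 4^{3}\right)\right) + 101\right) = 87 + \left(\left(43 + \left(3 + 64\right)\right) + 101\right) = 87 + \left(\left(43 + 67\right) + 101\right) = 87 + \left(110 + 101\right) = 87 + 211 = 298$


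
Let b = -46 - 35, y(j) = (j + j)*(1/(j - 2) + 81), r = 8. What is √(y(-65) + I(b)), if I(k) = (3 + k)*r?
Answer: 2*I*√12515399/67 ≈ 105.6*I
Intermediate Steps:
y(j) = 2*j*(81 + 1/(-2 + j)) (y(j) = (2*j)*(1/(-2 + j) + 81) = (2*j)*(81 + 1/(-2 + j)) = 2*j*(81 + 1/(-2 + j)))
b = -81
I(k) = 24 + 8*k (I(k) = (3 + k)*8 = 24 + 8*k)
√(y(-65) + I(b)) = √(2*(-65)*(-161 + 81*(-65))/(-2 - 65) + (24 + 8*(-81))) = √(2*(-65)*(-161 - 5265)/(-67) + (24 - 648)) = √(2*(-65)*(-1/67)*(-5426) - 624) = √(-705380/67 - 624) = √(-747188/67) = 2*I*√12515399/67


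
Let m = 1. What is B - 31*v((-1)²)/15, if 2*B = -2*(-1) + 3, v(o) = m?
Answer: 13/30 ≈ 0.43333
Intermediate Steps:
v(o) = 1
B = 5/2 (B = (-2*(-1) + 3)/2 = (2 + 3)/2 = (½)*5 = 5/2 ≈ 2.5000)
B - 31*v((-1)²)/15 = 5/2 - 31/15 = 13/30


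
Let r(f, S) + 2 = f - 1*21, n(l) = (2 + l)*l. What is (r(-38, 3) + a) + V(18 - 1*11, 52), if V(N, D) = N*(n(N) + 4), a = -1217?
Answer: -809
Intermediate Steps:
n(l) = l*(2 + l)
r(f, S) = -23 + f (r(f, S) = -2 + (f - 1*21) = -2 + (f - 21) = -2 + (-21 + f) = -23 + f)
V(N, D) = N*(4 + N*(2 + N)) (V(N, D) = N*(N*(2 + N) + 4) = N*(4 + N*(2 + N)))
(r(-38, 3) + a) + V(18 - 1*11, 52) = ((-23 - 38) - 1217) + (18 - 1*11)*(4 + (18 - 1*11)*(2 + (18 - 1*11))) = (-61 - 1217) + (18 - 11)*(4 + (18 - 11)*(2 + (18 - 11))) = -1278 + 7*(4 + 7*(2 + 7)) = -1278 + 7*(4 + 7*9) = -1278 + 7*(4 + 63) = -1278 + 7*67 = -1278 + 469 = -809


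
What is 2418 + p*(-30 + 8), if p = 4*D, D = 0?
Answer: 2418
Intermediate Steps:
p = 0 (p = 4*0 = 0)
2418 + p*(-30 + 8) = 2418 + 0*(-30 + 8) = 2418 + 0*(-22) = 2418 + 0 = 2418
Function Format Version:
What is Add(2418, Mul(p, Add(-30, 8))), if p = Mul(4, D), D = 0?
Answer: 2418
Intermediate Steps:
p = 0 (p = Mul(4, 0) = 0)
Add(2418, Mul(p, Add(-30, 8))) = Add(2418, Mul(0, Add(-30, 8))) = Add(2418, Mul(0, -22)) = Add(2418, 0) = 2418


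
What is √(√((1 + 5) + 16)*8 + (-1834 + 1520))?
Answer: √(-314 + 8*√22) ≈ 16.628*I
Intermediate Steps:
√(√((1 + 5) + 16)*8 + (-1834 + 1520)) = √(√(6 + 16)*8 - 314) = √(√22*8 - 314) = √(8*√22 - 314) = √(-314 + 8*√22)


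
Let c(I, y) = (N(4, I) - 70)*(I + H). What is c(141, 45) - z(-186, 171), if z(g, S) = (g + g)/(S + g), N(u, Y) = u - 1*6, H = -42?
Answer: -35764/5 ≈ -7152.8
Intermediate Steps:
N(u, Y) = -6 + u (N(u, Y) = u - 6 = -6 + u)
z(g, S) = 2*g/(S + g) (z(g, S) = (2*g)/(S + g) = 2*g/(S + g))
c(I, y) = 3024 - 72*I (c(I, y) = ((-6 + 4) - 70)*(I - 42) = (-2 - 70)*(-42 + I) = -72*(-42 + I) = 3024 - 72*I)
c(141, 45) - z(-186, 171) = (3024 - 72*141) - 2*(-186)/(171 - 186) = (3024 - 10152) - 2*(-186)/(-15) = -7128 - 2*(-186)*(-1)/15 = -7128 - 1*124/5 = -7128 - 124/5 = -35764/5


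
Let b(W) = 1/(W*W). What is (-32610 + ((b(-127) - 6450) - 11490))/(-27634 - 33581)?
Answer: 815320949/987336735 ≈ 0.82578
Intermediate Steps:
b(W) = W**(-2) (b(W) = 1/(W**2) = W**(-2))
(-32610 + ((b(-127) - 6450) - 11490))/(-27634 - 33581) = (-32610 + (((-127)**(-2) - 6450) - 11490))/(-27634 - 33581) = (-32610 + ((1/16129 - 6450) - 11490))/(-61215) = (-32610 + (-104032049/16129 - 11490))*(-1/61215) = (-32610 - 289354259/16129)*(-1/61215) = -815320949/16129*(-1/61215) = 815320949/987336735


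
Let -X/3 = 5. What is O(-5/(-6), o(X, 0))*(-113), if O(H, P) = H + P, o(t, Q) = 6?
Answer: -4633/6 ≈ -772.17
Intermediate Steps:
X = -15 (X = -3*5 = -15)
O(-5/(-6), o(X, 0))*(-113) = (-5/(-6) + 6)*(-113) = (-5*(-1/6) + 6)*(-113) = (5/6 + 6)*(-113) = (41/6)*(-113) = -4633/6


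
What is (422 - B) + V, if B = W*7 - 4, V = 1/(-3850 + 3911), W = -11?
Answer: 30684/61 ≈ 503.02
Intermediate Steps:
V = 1/61 ≈ 0.016393
B = -81 (B = -11*7 - 4 = -77 - 4 = -81)
(422 - B) + V = (422 - 1*(-81)) + 1/61 = (422 + 81) + 1/61 = 503 + 1/61 = 30684/61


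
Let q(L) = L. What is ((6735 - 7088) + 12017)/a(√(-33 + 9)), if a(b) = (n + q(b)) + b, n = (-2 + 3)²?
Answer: 11664/97 - 46656*I*√6/97 ≈ 120.25 - 1178.2*I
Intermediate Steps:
n = 1 (n = 1² = 1)
a(b) = 1 + 2*b (a(b) = (1 + b) + b = 1 + 2*b)
((6735 - 7088) + 12017)/a(√(-33 + 9)) = ((6735 - 7088) + 12017)/(1 + 2*√(-33 + 9)) = (-353 + 12017)/(1 + 2*√(-24)) = 11664/(1 + 2*(2*I*√6)) = 11664/(1 + 4*I*√6)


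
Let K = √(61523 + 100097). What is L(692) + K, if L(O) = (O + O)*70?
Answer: 96880 + 2*√40405 ≈ 97282.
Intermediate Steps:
L(O) = 140*O (L(O) = (2*O)*70 = 140*O)
K = 2*√40405 (K = √161620 = 2*√40405 ≈ 402.02)
L(692) + K = 140*692 + 2*√40405 = 96880 + 2*√40405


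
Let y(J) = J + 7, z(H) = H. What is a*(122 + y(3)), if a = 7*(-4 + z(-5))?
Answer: -8316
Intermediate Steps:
y(J) = 7 + J
a = -63 (a = 7*(-4 - 5) = 7*(-9) = -63)
a*(122 + y(3)) = -63*(122 + (7 + 3)) = -63*(122 + 10) = -63*132 = -8316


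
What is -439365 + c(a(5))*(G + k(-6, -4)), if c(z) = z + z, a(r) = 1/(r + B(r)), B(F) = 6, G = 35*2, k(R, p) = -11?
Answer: -4832897/11 ≈ -4.3935e+5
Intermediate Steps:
G = 70
a(r) = 1/(6 + r) (a(r) = 1/(r + 6) = 1/(6 + r))
c(z) = 2*z
-439365 + c(a(5))*(G + k(-6, -4)) = -439365 + (2/(6 + 5))*(70 - 11) = -439365 + (2/11)*59 = -439365 + 118/11 = -4832897/11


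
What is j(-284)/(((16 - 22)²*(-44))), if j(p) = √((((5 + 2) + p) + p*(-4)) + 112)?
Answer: -√971/1584 ≈ -0.019672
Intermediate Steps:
j(p) = √(119 - 3*p) (j(p) = √(((7 + p) - 4*p) + 112) = √((7 - 3*p) + 112) = √(119 - 3*p))
j(-284)/(((16 - 22)²*(-44))) = √(119 - 3*(-284))/(((16 - 22)²*(-44))) = √(119 + 852)/(((-6)²*(-44))) = √971/((36*(-44))) = √971/(-1584) = √971*(-1/1584) = -√971/1584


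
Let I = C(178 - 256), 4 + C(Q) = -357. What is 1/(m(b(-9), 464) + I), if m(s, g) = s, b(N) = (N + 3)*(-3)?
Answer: -1/343 ≈ -0.0029155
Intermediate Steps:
C(Q) = -361 (C(Q) = -4 - 357 = -361)
b(N) = -9 - 3*N (b(N) = (3 + N)*(-3) = -9 - 3*N)
I = -361
1/(m(b(-9), 464) + I) = 1/((-9 - 3*(-9)) - 361) = 1/((-9 + 27) - 361) = 1/(18 - 361) = 1/(-343) = -1/343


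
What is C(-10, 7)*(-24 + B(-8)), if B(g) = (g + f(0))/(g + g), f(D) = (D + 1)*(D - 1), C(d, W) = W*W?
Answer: -18375/16 ≈ -1148.4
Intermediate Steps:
C(d, W) = W**2
f(D) = (1 + D)*(-1 + D)
B(g) = (-1 + g)/(2*g) (B(g) = (g + (-1 + 0**2))/(g + g) = (g + (-1 + 0))/((2*g)) = (g - 1)*(1/(2*g)) = (-1 + g)*(1/(2*g)) = (-1 + g)/(2*g))
C(-10, 7)*(-24 + B(-8)) = 7**2*(-24 + (1/2)*(-1 - 8)/(-8)) = 49*(-24 + (1/2)*(-1/8)*(-9)) = 49*(-24 + 9/16) = 49*(-375/16) = -18375/16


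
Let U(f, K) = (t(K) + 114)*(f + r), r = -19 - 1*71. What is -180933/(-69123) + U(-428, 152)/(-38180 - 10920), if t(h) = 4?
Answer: 1092407046/282828275 ≈ 3.8624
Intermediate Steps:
r = -90 (r = -19 - 71 = -90)
U(f, K) = -10620 + 118*f (U(f, K) = (4 + 114)*(f - 90) = 118*(-90 + f) = -10620 + 118*f)
-180933/(-69123) + U(-428, 152)/(-38180 - 10920) = -180933/(-69123) + (-10620 + 118*(-428))/(-38180 - 10920) = -180933*(-1/69123) + (-10620 - 50504)/(-49100) = 60311/23041 - 61124*(-1/49100) = 60311/23041 + 15281/12275 = 1092407046/282828275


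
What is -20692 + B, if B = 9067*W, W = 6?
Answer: 33710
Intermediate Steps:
B = 54402 (B = 9067*6 = 54402)
-20692 + B = -20692 + 54402 = 33710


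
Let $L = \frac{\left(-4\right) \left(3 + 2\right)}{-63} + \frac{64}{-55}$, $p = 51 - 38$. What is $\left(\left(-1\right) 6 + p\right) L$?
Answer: $- \frac{2932}{495} \approx -5.9232$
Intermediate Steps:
$p = 13$ ($p = 51 - 38 = 13$)
$L = - \frac{2932}{3465}$ ($L = \left(-4\right) 5 \left(- \frac{1}{63}\right) + 64 \left(- \frac{1}{55}\right) = \left(-20\right) \left(- \frac{1}{63}\right) - \frac{64}{55} = \frac{20}{63} - \frac{64}{55} = - \frac{2932}{3465} \approx -0.84618$)
$\left(\left(-1\right) 6 + p\right) L = \left(\left(-1\right) 6 + 13\right) \left(- \frac{2932}{3465}\right) = \left(-6 + 13\right) \left(- \frac{2932}{3465}\right) = 7 \left(- \frac{2932}{3465}\right) = - \frac{2932}{495}$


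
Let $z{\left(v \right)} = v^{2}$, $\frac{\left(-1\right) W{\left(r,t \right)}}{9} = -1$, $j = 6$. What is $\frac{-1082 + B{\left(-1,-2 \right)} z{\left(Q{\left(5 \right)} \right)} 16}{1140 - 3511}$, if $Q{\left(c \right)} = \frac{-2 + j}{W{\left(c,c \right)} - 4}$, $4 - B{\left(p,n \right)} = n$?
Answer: $\frac{25514}{59275} \approx 0.43043$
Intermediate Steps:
$B{\left(p,n \right)} = 4 - n$
$W{\left(r,t \right)} = 9$ ($W{\left(r,t \right)} = \left(-9\right) \left(-1\right) = 9$)
$Q{\left(c \right)} = \frac{4}{5}$ ($Q{\left(c \right)} = \frac{-2 + 6}{9 - 4} = \frac{4}{5}$)
$\frac{-1082 + B{\left(-1,-2 \right)} z{\left(Q{\left(5 \right)} \right)} 16}{1140 - 3511} = \frac{-1082 + \left(4 - -2\right) \left(\frac{4}{5}\right)^{2} \cdot 16}{1140 - 3511} = \frac{-1082 + \left(4 + 2\right) \frac{16}{25} \cdot 16}{-2371} = \left(-1082 + 6 \cdot \frac{16}{25} \cdot 16\right) \left(- \frac{1}{2371}\right) = \left(-1082 + \frac{96}{25} \cdot 16\right) \left(- \frac{1}{2371}\right) = \left(-1082 + \frac{1536}{25}\right) \left(- \frac{1}{2371}\right) = \left(- \frac{25514}{25}\right) \left(- \frac{1}{2371}\right) = \frac{25514}{59275}$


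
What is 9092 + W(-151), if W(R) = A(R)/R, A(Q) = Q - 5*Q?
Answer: 9088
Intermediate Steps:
A(Q) = -4*Q
W(R) = -4 (W(R) = (-4*R)/R = -4)
9092 + W(-151) = 9092 - 4 = 9088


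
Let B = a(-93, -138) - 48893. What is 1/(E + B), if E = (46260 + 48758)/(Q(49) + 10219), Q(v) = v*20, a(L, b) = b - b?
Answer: -11199/547457689 ≈ -2.0456e-5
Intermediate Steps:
a(L, b) = 0
Q(v) = 20*v
E = 95018/11199 (E = (46260 + 48758)/(20*49 + 10219) = 95018/(980 + 10219) = 95018/11199 ≈ 8.4845)
B = -48893 (B = 0 - 48893 = -48893)
1/(E + B) = 1/(95018/11199 - 48893) = 1/(-547457689/11199) = -11199/547457689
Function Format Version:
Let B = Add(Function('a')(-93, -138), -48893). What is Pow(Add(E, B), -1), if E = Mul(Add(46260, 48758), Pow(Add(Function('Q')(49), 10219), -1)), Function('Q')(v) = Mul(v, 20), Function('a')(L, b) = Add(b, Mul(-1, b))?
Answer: Rational(-11199, 547457689) ≈ -2.0456e-5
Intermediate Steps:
Function('a')(L, b) = 0
Function('Q')(v) = Mul(20, v)
E = Rational(95018, 11199) (E = Mul(Add(46260, 48758), Pow(Add(Mul(20, 49), 10219), -1)) = Mul(95018, Pow(Add(980, 10219), -1)) = Mul(95018, Pow(11199, -1)) = Mul(95018, Rational(1, 11199)) = Rational(95018, 11199) ≈ 8.4845)
B = -48893 (B = Add(0, -48893) = -48893)
Pow(Add(E, B), -1) = Pow(Add(Rational(95018, 11199), -48893), -1) = Pow(Rational(-547457689, 11199), -1) = Rational(-11199, 547457689)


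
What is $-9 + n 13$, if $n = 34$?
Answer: $433$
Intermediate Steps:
$-9 + n 13 = -9 + 34 \cdot 13 = -9 + 442 = 433$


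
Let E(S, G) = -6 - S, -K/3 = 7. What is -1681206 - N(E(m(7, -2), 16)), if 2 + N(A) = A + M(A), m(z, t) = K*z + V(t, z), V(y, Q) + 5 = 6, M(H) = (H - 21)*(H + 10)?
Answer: -1699194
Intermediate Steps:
M(H) = (-21 + H)*(10 + H)
V(y, Q) = 1 (V(y, Q) = -5 + 6 = 1)
K = -21 (K = -3*7 = -21)
m(z, t) = 1 - 21*z (m(z, t) = -21*z + 1 = 1 - 21*z)
N(A) = -212 + A² - 10*A (N(A) = -2 + (A + (-210 + A² - 11*A)) = -2 + (-210 + A² - 10*A) = -212 + A² - 10*A)
-1681206 - N(E(m(7, -2), 16)) = -1681206 - (-212 + (-6 - (1 - 21*7))² - 10*(-6 - (1 - 21*7))) = -1681206 - (-212 + (-6 - (1 - 147))² - 10*(-6 - (1 - 147))) = -1681206 - (-212 + (-6 - 1*(-146))² - 10*(-6 - 1*(-146))) = -1681206 - (-212 + (-6 + 146)² - 10*(-6 + 146)) = -1681206 - (-212 + 140² - 10*140) = -1681206 - (-212 + 19600 - 1400) = -1681206 - 1*17988 = -1681206 - 17988 = -1699194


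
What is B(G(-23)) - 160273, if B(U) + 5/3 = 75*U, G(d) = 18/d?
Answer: -11063002/69 ≈ -1.6033e+5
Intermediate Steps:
B(U) = -5/3 + 75*U
B(G(-23)) - 160273 = (-5/3 + 75*(18/(-23))) - 160273 = (-5/3 + 75*(18*(-1/23))) - 160273 = (-5/3 + 75*(-18/23)) - 160273 = (-5/3 - 1350/23) - 160273 = -4165/69 - 160273 = -11063002/69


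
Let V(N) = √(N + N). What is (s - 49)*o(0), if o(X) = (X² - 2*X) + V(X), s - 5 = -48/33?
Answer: 0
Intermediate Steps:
s = 39/11 (s = 5 - 48/33 = 5 - 48*1/33 = 5 - 16/11 = 39/11 ≈ 3.5455)
V(N) = √2*√N (V(N) = √(2*N) = √2*√N)
o(X) = X² - 2*X + √2*√X (o(X) = (X² - 2*X) + √2*√X = X² - 2*X + √2*√X)
(s - 49)*o(0) = (39/11 - 49)*(0² - 2*0 + √2*√0) = -500*(0 + 0 + √2*0)/11 = -500*(0 + 0 + 0)/11 = -500/11*0 = 0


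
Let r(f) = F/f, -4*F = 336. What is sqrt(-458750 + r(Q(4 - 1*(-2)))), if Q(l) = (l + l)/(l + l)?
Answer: I*sqrt(458834) ≈ 677.37*I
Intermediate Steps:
Q(l) = 1 (Q(l) = (2*l)/((2*l)) = (2*l)*(1/(2*l)) = 1)
F = -84 (F = -1/4*336 = -84)
r(f) = -84/f
sqrt(-458750 + r(Q(4 - 1*(-2)))) = sqrt(-458750 - 84/1) = sqrt(-458750 - 84*1) = sqrt(-458750 - 84) = sqrt(-458834) = I*sqrt(458834)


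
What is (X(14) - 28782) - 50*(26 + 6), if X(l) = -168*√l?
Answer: -30382 - 168*√14 ≈ -31011.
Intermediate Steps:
(X(14) - 28782) - 50*(26 + 6) = (-168*√14 - 28782) - 50*(26 + 6) = (-28782 - 168*√14) - 50*32 = (-28782 - 168*√14) - 1600 = -30382 - 168*√14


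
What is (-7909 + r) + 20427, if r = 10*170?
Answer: 14218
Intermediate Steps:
r = 1700
(-7909 + r) + 20427 = (-7909 + 1700) + 20427 = -6209 + 20427 = 14218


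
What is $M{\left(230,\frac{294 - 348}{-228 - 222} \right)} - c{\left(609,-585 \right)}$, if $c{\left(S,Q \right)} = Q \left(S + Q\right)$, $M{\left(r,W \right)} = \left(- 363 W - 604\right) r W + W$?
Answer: $- \frac{479067}{125} \approx -3832.5$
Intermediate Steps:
$M{\left(r,W \right)} = W + W r \left(-604 - 363 W\right)$ ($M{\left(r,W \right)} = \left(-604 - 363 W\right) r W + W = r \left(-604 - 363 W\right) W + W = W r \left(-604 - 363 W\right) + W = W + W r \left(-604 - 363 W\right)$)
$c{\left(S,Q \right)} = Q \left(Q + S\right)$
$M{\left(230,\frac{294 - 348}{-228 - 222} \right)} - c{\left(609,-585 \right)} = \frac{294 - 348}{-228 - 222} \left(1 - 138920 - 363 \frac{294 - 348}{-228 - 222} \cdot 230\right) - - 585 \left(-585 + 609\right) = - \frac{54}{-450} \left(1 - 138920 - 363 \left(- \frac{54}{-450}\right) 230\right) - \left(-585\right) 24 = \left(-54\right) \left(- \frac{1}{450}\right) \left(1 - 138920 - 363 \left(\left(-54\right) \left(- \frac{1}{450}\right)\right) 230\right) - -14040 = \frac{3 \left(1 - 138920 - \frac{1089}{25} \cdot 230\right)}{25} + 14040 = \frac{3 \left(1 - 138920 - \frac{50094}{5}\right)}{25} + 14040 = \frac{3}{25} \left(- \frac{744689}{5}\right) + 14040 = - \frac{2234067}{125} + 14040 = - \frac{479067}{125}$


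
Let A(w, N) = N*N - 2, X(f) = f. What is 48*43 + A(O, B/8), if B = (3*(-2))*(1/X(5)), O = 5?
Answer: 824809/400 ≈ 2062.0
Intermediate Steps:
B = -6/5 (B = (3*(-2))*(1/5) = -6/5 ≈ -1.2000)
A(w, N) = -2 + N**2 (A(w, N) = N**2 - 2 = -2 + N**2)
48*43 + A(O, B/8) = 48*43 + (-2 + (-6/5/8)**2) = 2064 + (-2 + (-6/5*1/8)**2) = 2064 + (-2 + (-3/20)**2) = 2064 + (-2 + 9/400) = 2064 - 791/400 = 824809/400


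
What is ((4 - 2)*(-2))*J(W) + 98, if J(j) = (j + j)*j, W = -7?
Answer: -294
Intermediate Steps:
J(j) = 2*j² (J(j) = (2*j)*j = 2*j²)
((4 - 2)*(-2))*J(W) + 98 = ((4 - 2)*(-2))*(2*(-7)²) + 98 = (2*(-2))*(2*49) + 98 = -4*98 + 98 = -392 + 98 = -294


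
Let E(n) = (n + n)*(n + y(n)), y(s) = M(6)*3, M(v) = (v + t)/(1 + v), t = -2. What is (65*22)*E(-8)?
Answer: 1006720/7 ≈ 1.4382e+5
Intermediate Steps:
M(v) = (-2 + v)/(1 + v) (M(v) = (v - 2)/(1 + v) = (-2 + v)/(1 + v))
y(s) = 12/7 (y(s) = ((-2 + 6)/(1 + 6))*3 = (4/7)*3 = 12/7)
E(n) = 2*n*(12/7 + n) (E(n) = (n + n)*(n + 12/7) = (2*n)*(12/7 + n) = 2*n*(12/7 + n))
(65*22)*E(-8) = (65*22)*((2/7)*(-8)*(12 + 7*(-8))) = 1430*((2/7)*(-8)*(12 - 56)) = 1430*((2/7)*(-8)*(-44)) = 1430*(704/7) = 1006720/7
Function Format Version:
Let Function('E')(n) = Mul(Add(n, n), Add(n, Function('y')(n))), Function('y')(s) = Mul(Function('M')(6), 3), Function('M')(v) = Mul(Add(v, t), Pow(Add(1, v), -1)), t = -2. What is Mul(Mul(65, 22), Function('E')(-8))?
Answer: Rational(1006720, 7) ≈ 1.4382e+5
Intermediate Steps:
Function('M')(v) = Mul(Pow(Add(1, v), -1), Add(-2, v)) (Function('M')(v) = Mul(Add(v, -2), Pow(Add(1, v), -1)) = Mul(Add(-2, v), Pow(Add(1, v), -1)) = Mul(Pow(Add(1, v), -1), Add(-2, v)))
Function('y')(s) = Rational(12, 7) (Function('y')(s) = Mul(Mul(Pow(Add(1, 6), -1), Add(-2, 6)), 3) = Mul(Mul(Pow(7, -1), 4), 3) = Mul(Mul(Rational(1, 7), 4), 3) = Mul(Rational(4, 7), 3) = Rational(12, 7))
Function('E')(n) = Mul(2, n, Add(Rational(12, 7), n)) (Function('E')(n) = Mul(Add(n, n), Add(n, Rational(12, 7))) = Mul(Mul(2, n), Add(Rational(12, 7), n)) = Mul(2, n, Add(Rational(12, 7), n)))
Mul(Mul(65, 22), Function('E')(-8)) = Mul(Mul(65, 22), Mul(Rational(2, 7), -8, Add(12, Mul(7, -8)))) = Mul(1430, Mul(Rational(2, 7), -8, Add(12, -56))) = Mul(1430, Mul(Rational(2, 7), -8, -44)) = Mul(1430, Rational(704, 7)) = Rational(1006720, 7)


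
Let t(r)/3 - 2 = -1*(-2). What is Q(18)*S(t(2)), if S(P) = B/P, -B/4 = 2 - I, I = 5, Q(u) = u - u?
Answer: 0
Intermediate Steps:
Q(u) = 0
t(r) = 12 (t(r) = 6 + 3*(-1*(-2)) = 6 + 3*2 = 6 + 6 = 12)
B = 12 (B = -4*(2 - 1*5) = -4*(2 - 5) = -4*(-3) = 12)
S(P) = 12/P
Q(18)*S(t(2)) = 0*(12/12) = 0*(12*(1/12)) = 0*1 = 0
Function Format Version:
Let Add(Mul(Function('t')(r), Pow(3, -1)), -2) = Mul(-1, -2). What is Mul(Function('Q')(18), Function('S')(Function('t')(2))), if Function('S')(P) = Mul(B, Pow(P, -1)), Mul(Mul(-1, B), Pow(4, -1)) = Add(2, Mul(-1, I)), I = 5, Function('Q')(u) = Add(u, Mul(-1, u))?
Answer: 0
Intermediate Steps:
Function('Q')(u) = 0
Function('t')(r) = 12 (Function('t')(r) = Add(6, Mul(3, Mul(-1, -2))) = Add(6, Mul(3, 2)) = Add(6, 6) = 12)
B = 12 (B = Mul(-4, Add(2, Mul(-1, 5))) = Mul(-4, Add(2, -5)) = Mul(-4, -3) = 12)
Function('S')(P) = Mul(12, Pow(P, -1))
Mul(Function('Q')(18), Function('S')(Function('t')(2))) = Mul(0, Mul(12, Pow(12, -1))) = Mul(0, Mul(12, Rational(1, 12))) = Mul(0, 1) = 0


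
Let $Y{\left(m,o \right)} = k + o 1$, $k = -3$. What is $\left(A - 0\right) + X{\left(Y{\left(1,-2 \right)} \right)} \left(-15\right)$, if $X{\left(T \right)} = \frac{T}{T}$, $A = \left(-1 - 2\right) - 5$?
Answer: $-23$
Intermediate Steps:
$Y{\left(m,o \right)} = -3 + o$ ($Y{\left(m,o \right)} = -3 + o 1 = -3 + o$)
$A = -8$ ($A = -3 - 5 = -8$)
$X{\left(T \right)} = 1$
$\left(A - 0\right) + X{\left(Y{\left(1,-2 \right)} \right)} \left(-15\right) = \left(-8 - 0\right) + 1 \left(-15\right) = \left(-8 + 0\right) - 15 = -8 - 15 = -23$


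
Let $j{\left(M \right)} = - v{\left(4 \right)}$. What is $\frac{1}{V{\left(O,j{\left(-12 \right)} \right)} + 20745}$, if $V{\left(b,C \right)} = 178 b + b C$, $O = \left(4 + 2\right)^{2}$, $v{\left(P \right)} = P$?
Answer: $\frac{1}{27009} \approx 3.7025 \cdot 10^{-5}$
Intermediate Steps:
$O = 36$ ($O = 6^{2} = 36$)
$j{\left(M \right)} = -4$ ($j{\left(M \right)} = \left(-1\right) 4 = -4$)
$V{\left(b,C \right)} = 178 b + C b$
$\frac{1}{V{\left(O,j{\left(-12 \right)} \right)} + 20745} = \frac{1}{36 \left(178 - 4\right) + 20745} = \frac{1}{36 \cdot 174 + 20745} = \frac{1}{6264 + 20745} = \frac{1}{27009}$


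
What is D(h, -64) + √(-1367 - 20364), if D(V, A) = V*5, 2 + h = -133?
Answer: -675 + I*√21731 ≈ -675.0 + 147.41*I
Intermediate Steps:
h = -135 (h = -2 - 133 = -135)
D(V, A) = 5*V
D(h, -64) + √(-1367 - 20364) = 5*(-135) + √(-1367 - 20364) = -675 + √(-21731) = -675 + I*√21731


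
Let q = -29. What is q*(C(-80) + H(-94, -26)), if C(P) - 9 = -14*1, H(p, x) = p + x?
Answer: 3625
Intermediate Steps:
C(P) = -5 (C(P) = 9 - 14*1 = 9 - 14 = -5)
q*(C(-80) + H(-94, -26)) = -29*(-5 + (-94 - 26)) = -29*(-5 - 120) = -29*(-125) = 3625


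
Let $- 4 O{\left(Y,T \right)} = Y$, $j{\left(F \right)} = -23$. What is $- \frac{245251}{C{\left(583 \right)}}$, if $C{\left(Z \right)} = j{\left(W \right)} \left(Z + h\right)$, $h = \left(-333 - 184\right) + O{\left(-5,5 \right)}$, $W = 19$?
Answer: $\frac{981004}{6187} \approx 158.56$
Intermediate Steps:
$O{\left(Y,T \right)} = - \frac{Y}{4}$
$h = - \frac{2063}{4}$ ($h = \left(-333 - 184\right) - - \frac{5}{4} = -517 + \frac{5}{4} = - \frac{2063}{4} \approx -515.75$)
$C{\left(Z \right)} = \frac{47449}{4} - 23 Z$ ($C{\left(Z \right)} = - 23 \left(Z - \frac{2063}{4}\right) = - 23 \left(- \frac{2063}{4} + Z\right) = \frac{47449}{4} - 23 Z$)
$- \frac{245251}{C{\left(583 \right)}} = - \frac{245251}{\frac{47449}{4} - 13409} = - \frac{245251}{- \frac{6187}{4}} = \left(-245251\right) \left(- \frac{4}{6187}\right) = \frac{981004}{6187}$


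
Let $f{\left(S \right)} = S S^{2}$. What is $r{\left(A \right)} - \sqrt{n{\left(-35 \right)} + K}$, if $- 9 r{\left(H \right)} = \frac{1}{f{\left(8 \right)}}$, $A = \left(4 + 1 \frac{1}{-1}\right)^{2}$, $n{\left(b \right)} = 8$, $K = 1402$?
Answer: $- \frac{1}{4608} - \sqrt{1410} \approx -37.55$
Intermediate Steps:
$f{\left(S \right)} = S^{3}$
$A = 9$ ($A = \left(4 + 1 \left(-1\right)\right)^{2} = \left(4 - 1\right)^{2} = 3^{2} = 9$)
$r{\left(H \right)} = - \frac{1}{4608}$ ($r{\left(H \right)} = - \frac{1}{9 \cdot 8^{3}} = - \frac{1}{9 \cdot 512} = \left(- \frac{1}{9}\right) \frac{1}{512} = - \frac{1}{4608}$)
$r{\left(A \right)} - \sqrt{n{\left(-35 \right)} + K} = - \frac{1}{4608} - \sqrt{8 + 1402} = - \frac{1}{4608} - \sqrt{1410}$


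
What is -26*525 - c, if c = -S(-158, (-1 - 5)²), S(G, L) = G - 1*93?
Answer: -13901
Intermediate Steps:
S(G, L) = -93 + G (S(G, L) = G - 93 = -93 + G)
c = 251 (c = -(-93 - 158) = -1*(-251) = 251)
-26*525 - c = -26*525 - 1*251 = -13650 - 251 = -13901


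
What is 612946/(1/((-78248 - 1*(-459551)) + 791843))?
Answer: 719075148116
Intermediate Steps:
612946/(1/((-78248 - 1*(-459551)) + 791843)) = 612946/(1/((-78248 + 459551) + 791843)) = 612946/(1/(381303 + 791843)) = 612946/(1/1173146) = 612946*1173146 = 719075148116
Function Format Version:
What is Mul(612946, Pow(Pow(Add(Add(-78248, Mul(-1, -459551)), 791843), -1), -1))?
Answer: 719075148116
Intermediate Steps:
Mul(612946, Pow(Pow(Add(Add(-78248, Mul(-1, -459551)), 791843), -1), -1)) = Mul(612946, Pow(Pow(Add(Add(-78248, 459551), 791843), -1), -1)) = Mul(612946, Pow(Pow(Add(381303, 791843), -1), -1)) = Mul(612946, Pow(Pow(1173146, -1), -1)) = Mul(612946, Pow(Rational(1, 1173146), -1)) = Mul(612946, 1173146) = 719075148116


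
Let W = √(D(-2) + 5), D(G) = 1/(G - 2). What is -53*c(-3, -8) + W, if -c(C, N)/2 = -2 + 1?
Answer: -106 + √19/2 ≈ -103.82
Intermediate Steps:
c(C, N) = 2 (c(C, N) = -2*(-2 + 1) = -2*(-1) = 2)
D(G) = 1/(-2 + G)
W = √19/2 (W = √(1/(-2 - 2) + 5) = √(1/(-4) + 5) = √(-¼ + 5) = √(19/4) = √19/2 ≈ 2.1795)
-53*c(-3, -8) + W = -53*2 + √19/2 = -106 + √19/2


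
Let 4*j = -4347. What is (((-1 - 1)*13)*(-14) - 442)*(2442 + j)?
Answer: -211419/2 ≈ -1.0571e+5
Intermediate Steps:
j = -4347/4 (j = (¼)*(-4347) = -4347/4 ≈ -1086.8)
(((-1 - 1)*13)*(-14) - 442)*(2442 + j) = (((-1 - 1)*13)*(-14) - 442)*(2442 - 4347/4) = (-2*13*(-14) - 442)*(5421/4) = (-26*(-14) - 442)*(5421/4) = (364 - 442)*(5421/4) = -78*5421/4 = -211419/2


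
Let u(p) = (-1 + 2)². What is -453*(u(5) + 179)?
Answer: -81540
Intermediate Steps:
u(p) = 1 (u(p) = 1² = 1)
-453*(u(5) + 179) = -453*(1 + 179) = -453*180 = -81540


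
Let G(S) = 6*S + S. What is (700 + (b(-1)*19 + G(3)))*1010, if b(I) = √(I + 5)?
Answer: 766590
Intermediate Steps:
G(S) = 7*S
b(I) = √(5 + I)
(700 + (b(-1)*19 + G(3)))*1010 = (700 + (√(5 - 1)*19 + 7*3))*1010 = (700 + (√4*19 + 21))*1010 = (700 + (2*19 + 21))*1010 = (700 + (38 + 21))*1010 = (700 + 59)*1010 = 759*1010 = 766590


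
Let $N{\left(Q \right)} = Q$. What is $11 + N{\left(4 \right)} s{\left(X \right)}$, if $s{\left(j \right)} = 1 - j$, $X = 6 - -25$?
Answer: $-109$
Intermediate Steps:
$X = 31$ ($X = 6 + 25 = 31$)
$11 + N{\left(4 \right)} s{\left(X \right)} = 11 + 4 \left(1 - 31\right) = 11 + 4 \left(-30\right) = 11 - 120 = -109$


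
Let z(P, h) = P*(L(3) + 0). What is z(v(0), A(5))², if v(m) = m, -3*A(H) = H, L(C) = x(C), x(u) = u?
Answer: 0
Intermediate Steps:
L(C) = C
A(H) = -H/3
z(P, h) = 3*P (z(P, h) = P*(3 + 0) = P*3 = 3*P)
z(v(0), A(5))² = (3*0)² = 0² = 0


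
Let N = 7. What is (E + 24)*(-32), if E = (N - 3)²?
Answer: -1280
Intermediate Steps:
E = 16 (E = (7 - 3)² = 4² = 16)
(E + 24)*(-32) = (16 + 24)*(-32) = 40*(-32) = -1280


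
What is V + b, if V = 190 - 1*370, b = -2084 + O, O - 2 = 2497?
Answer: 235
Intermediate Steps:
O = 2499 (O = 2 + 2497 = 2499)
b = 415 (b = -2084 + 2499 = 415)
V = -180 (V = 190 - 370 = -180)
V + b = -180 + 415 = 235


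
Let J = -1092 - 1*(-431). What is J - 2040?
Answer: -2701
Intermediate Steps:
J = -661 (J = -1092 + 431 = -661)
J - 2040 = -661 - 2040 = -2701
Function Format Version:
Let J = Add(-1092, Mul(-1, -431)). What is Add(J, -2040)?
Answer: -2701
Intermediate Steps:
J = -661 (J = Add(-1092, 431) = -661)
Add(J, -2040) = Add(-661, -2040) = -2701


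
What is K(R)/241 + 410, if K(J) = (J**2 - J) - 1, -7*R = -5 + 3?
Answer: 4841631/11809 ≈ 410.00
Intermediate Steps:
R = 2/7 (R = -(-5 + 3)/7 = -1/7*(-2) = 2/7 ≈ 0.28571)
K(J) = -1 + J**2 - J
K(R)/241 + 410 = (-1 + (2/7)**2 - 1*2/7)/241 + 410 = (-1 + 4/49 - 2/7)*(1/241) + 410 = -59/49*1/241 + 410 = -59/11809 + 410 = 4841631/11809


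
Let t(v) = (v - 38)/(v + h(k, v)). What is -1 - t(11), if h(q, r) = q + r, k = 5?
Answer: 0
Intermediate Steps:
t(v) = (-38 + v)/(5 + 2*v) (t(v) = (v - 38)/(v + (5 + v)) = (-38 + v)/(5 + 2*v))
-1 - t(11) = -1 - (-38 + 11)/(5 + 2*11) = -1 - (-27)/(5 + 22) = -1 - (-27)/27 = -1 - 1*(-1) = -1 + 1 = 0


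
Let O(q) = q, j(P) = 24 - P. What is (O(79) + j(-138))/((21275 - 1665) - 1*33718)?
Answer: -241/14108 ≈ -0.017083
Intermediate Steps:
(O(79) + j(-138))/((21275 - 1665) - 1*33718) = (79 + (24 - 1*(-138)))/((21275 - 1665) - 1*33718) = (79 + (24 + 138))/(19610 - 33718) = (79 + 162)/(-14108) = 241*(-1/14108) = -241/14108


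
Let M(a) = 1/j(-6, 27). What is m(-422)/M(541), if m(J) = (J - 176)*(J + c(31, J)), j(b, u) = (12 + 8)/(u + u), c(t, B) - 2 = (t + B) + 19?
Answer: 526240/3 ≈ 1.7541e+5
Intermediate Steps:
c(t, B) = 21 + B + t (c(t, B) = 2 + ((t + B) + 19) = 2 + ((B + t) + 19) = 2 + (19 + B + t) = 21 + B + t)
j(b, u) = 10/u (j(b, u) = 20/((2*u)) = 20*(1/(2*u)) = 10/u)
m(J) = (-176 + J)*(52 + 2*J) (m(J) = (J - 176)*(J + (21 + J + 31)) = (-176 + J)*(J + (52 + J)) = (-176 + J)*(52 + 2*J))
M(a) = 27/10 (M(a) = 1/(10/27) = 27/10)
m(-422)/M(541) = (-9152 - 300*(-422) + 2*(-422)²)/(27/10) = (-9152 + 126600 + 2*178084)*(10/27) = (-9152 + 126600 + 356168)*(10/27) = 473616*(10/27) = 526240/3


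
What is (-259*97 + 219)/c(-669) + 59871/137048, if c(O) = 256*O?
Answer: 213543599/366740448 ≈ 0.58227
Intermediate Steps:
(-259*97 + 219)/c(-669) + 59871/137048 = (-259*97 + 219)/((256*(-669))) + 59871/137048 = (-25123 + 219)/(-171264) + 59871*(1/137048) = -24904*(-1/171264) + 59871/137048 = 3113/21408 + 59871/137048 = 213543599/366740448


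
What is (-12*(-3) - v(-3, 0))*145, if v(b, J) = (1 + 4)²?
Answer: 1595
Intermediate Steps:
v(b, J) = 25 (v(b, J) = 5² = 25)
(-12*(-3) - v(-3, 0))*145 = (-12*(-3) - 1*25)*145 = (36 - 25)*145 = 11*145 = 1595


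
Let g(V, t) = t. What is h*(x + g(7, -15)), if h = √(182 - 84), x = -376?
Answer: -2737*√2 ≈ -3870.7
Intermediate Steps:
h = 7*√2 (h = √98 = 7*√2 ≈ 9.8995)
h*(x + g(7, -15)) = (7*√2)*(-376 - 15) = (7*√2)*(-391) = -2737*√2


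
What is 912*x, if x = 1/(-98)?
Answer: -456/49 ≈ -9.3061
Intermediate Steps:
x = -1/98 ≈ -0.010204
912*x = 912*(-1/98) = -456/49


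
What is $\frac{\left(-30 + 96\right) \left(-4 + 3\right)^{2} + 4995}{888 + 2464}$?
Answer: $\frac{5061}{3352} \approx 1.5098$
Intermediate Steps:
$\frac{\left(-30 + 96\right) \left(-4 + 3\right)^{2} + 4995}{888 + 2464} = \frac{66 \left(-1\right)^{2} + 4995}{3352} = \left(66 \cdot 1 + 4995\right) \frac{1}{3352} = \left(66 + 4995\right) \frac{1}{3352} = 5061 \cdot \frac{1}{3352} = \frac{5061}{3352}$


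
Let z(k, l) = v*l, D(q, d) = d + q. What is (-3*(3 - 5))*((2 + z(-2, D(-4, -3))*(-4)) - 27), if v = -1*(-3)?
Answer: 354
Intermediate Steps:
v = 3
z(k, l) = 3*l
(-3*(3 - 5))*((2 + z(-2, D(-4, -3))*(-4)) - 27) = (-3*(3 - 5))*((2 + (3*(-3 - 4))*(-4)) - 27) = (-3*(-2))*((2 + (3*(-7))*(-4)) - 27) = 6*((2 - 21*(-4)) - 27) = 6*((2 + 84) - 27) = 6*(86 - 27) = 6*59 = 354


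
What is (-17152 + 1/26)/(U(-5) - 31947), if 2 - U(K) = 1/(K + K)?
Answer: 2229755/4152837 ≈ 0.53692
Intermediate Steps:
U(K) = 2 - 1/(2*K) (U(K) = 2 - 1/(K + K) = 2 - 1/(2*K))
(-17152 + 1/26)/(U(-5) - 31947) = (-17152 + 1/26)/((2 - ½/(-5)) - 31947) = (-17152 + (1/26)*1)/((2 - ½*(-⅕)) - 31947) = (-17152 + 1/26)/((2 + ⅒) - 31947) = -445951/(26*(21/10 - 31947)) = -445951/(26*(-319449/10)) = -445951/26*(-10/319449) = 2229755/4152837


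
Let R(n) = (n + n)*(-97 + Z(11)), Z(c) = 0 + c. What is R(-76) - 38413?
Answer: -25341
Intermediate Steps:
Z(c) = c
R(n) = -172*n (R(n) = (n + n)*(-97 + 11) = (2*n)*(-86) = -172*n)
R(-76) - 38413 = -172*(-76) - 38413 = 13072 - 38413 = -25341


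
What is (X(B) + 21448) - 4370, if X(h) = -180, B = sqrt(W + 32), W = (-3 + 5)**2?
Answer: 16898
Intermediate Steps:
W = 4 (W = 2**2 = 4)
B = 6 (B = sqrt(4 + 32) = sqrt(36) = 6)
(X(B) + 21448) - 4370 = (-180 + 21448) - 4370 = 21268 - 4370 = 16898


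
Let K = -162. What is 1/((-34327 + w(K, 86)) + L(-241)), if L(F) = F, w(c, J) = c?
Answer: -1/34730 ≈ -2.8794e-5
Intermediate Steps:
1/((-34327 + w(K, 86)) + L(-241)) = 1/((-34327 - 162) - 241) = 1/(-34489 - 241) = 1/(-34730) = -1/34730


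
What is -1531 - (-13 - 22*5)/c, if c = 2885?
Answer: -4416812/2885 ≈ -1531.0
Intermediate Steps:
-1531 - (-13 - 22*5)/c = -1531 - (-13 - 22*5)/2885 = -1531 - (-13 - 110)/2885 = -1531 - (-123)/2885 = -1531 - 1*(-123/2885) = -1531 + 123/2885 = -4416812/2885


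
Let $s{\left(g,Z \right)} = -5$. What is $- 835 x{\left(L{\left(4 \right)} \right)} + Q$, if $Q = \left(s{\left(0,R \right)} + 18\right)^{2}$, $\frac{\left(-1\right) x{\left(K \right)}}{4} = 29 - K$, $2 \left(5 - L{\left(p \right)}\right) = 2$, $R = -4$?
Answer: $83669$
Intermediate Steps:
$L{\left(p \right)} = 4$ ($L{\left(p \right)} = 5 - 1 = 4$)
$x{\left(K \right)} = -116 + 4 K$ ($x{\left(K \right)} = - 4 \left(29 - K\right) = -116 + 4 K$)
$Q = 169$ ($Q = \left(-5 + 18\right)^{2} = 13^{2} = 169$)
$- 835 x{\left(L{\left(4 \right)} \right)} + Q = - 835 \left(-116 + 4 \cdot 4\right) + 169 = - 835 \left(-116 + 16\right) + 169 = \left(-835\right) \left(-100\right) + 169 = 83500 + 169 = 83669$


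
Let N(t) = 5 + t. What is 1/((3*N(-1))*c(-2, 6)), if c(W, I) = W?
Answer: -1/24 ≈ -0.041667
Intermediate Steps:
1/((3*N(-1))*c(-2, 6)) = 1/((3*(5 - 1))*(-2)) = 1/((3*4)*(-2)) = 1/(12*(-2)) = 1/(-24) = -1/24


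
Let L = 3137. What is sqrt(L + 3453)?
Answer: sqrt(6590) ≈ 81.179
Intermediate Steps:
sqrt(L + 3453) = sqrt(3137 + 3453) = sqrt(6590)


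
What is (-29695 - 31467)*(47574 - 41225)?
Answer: -388317538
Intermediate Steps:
(-29695 - 31467)*(47574 - 41225) = -61162*6349 = -388317538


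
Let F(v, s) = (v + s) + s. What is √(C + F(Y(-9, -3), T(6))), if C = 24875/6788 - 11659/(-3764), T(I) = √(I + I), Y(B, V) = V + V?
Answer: √(7773038329050 + 40800258450064*√3)/3193754 ≈ 2.7731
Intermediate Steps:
Y(B, V) = 2*V
T(I) = √2*√I (T(I) = √(2*I) = √2*√I)
C = 21596349/3193754 (C = 24875*(1/6788) - 11659*(-1/3764) = 24875/6788 + 11659/3764 = 21596349/3193754 ≈ 6.7621)
F(v, s) = v + 2*s (F(v, s) = (s + v) + s = v + 2*s)
√(C + F(Y(-9, -3), T(6))) = √(21596349/3193754 + (2*(-3) + 2*(√2*√6))) = √(21596349/3193754 + (-6 + 2*(2*√3))) = √(21596349/3193754 + (-6 + 4*√3)) = √(2433825/3193754 + 4*√3)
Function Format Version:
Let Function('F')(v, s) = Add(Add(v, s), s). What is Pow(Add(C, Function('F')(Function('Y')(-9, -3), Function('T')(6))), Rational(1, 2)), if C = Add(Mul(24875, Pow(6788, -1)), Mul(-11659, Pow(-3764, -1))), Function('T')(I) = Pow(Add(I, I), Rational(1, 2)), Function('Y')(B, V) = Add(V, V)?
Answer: Mul(Rational(1, 3193754), Pow(Add(7773038329050, Mul(40800258450064, Pow(3, Rational(1, 2)))), Rational(1, 2))) ≈ 2.7731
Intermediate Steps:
Function('Y')(B, V) = Mul(2, V)
Function('T')(I) = Mul(Pow(2, Rational(1, 2)), Pow(I, Rational(1, 2))) (Function('T')(I) = Pow(Mul(2, I), Rational(1, 2)) = Mul(Pow(2, Rational(1, 2)), Pow(I, Rational(1, 2))))
C = Rational(21596349, 3193754) (C = Add(Mul(24875, Rational(1, 6788)), Mul(-11659, Rational(-1, 3764))) = Add(Rational(24875, 6788), Rational(11659, 3764)) = Rational(21596349, 3193754) ≈ 6.7621)
Function('F')(v, s) = Add(v, Mul(2, s)) (Function('F')(v, s) = Add(Add(s, v), s) = Add(v, Mul(2, s)))
Pow(Add(C, Function('F')(Function('Y')(-9, -3), Function('T')(6))), Rational(1, 2)) = Pow(Add(Rational(21596349, 3193754), Add(Mul(2, -3), Mul(2, Mul(Pow(2, Rational(1, 2)), Pow(6, Rational(1, 2)))))), Rational(1, 2)) = Pow(Add(Rational(21596349, 3193754), Add(-6, Mul(2, Mul(2, Pow(3, Rational(1, 2)))))), Rational(1, 2)) = Pow(Add(Rational(21596349, 3193754), Add(-6, Mul(4, Pow(3, Rational(1, 2))))), Rational(1, 2)) = Pow(Add(Rational(2433825, 3193754), Mul(4, Pow(3, Rational(1, 2)))), Rational(1, 2))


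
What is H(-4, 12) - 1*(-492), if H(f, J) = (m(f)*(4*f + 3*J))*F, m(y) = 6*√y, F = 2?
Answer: 492 + 480*I ≈ 492.0 + 480.0*I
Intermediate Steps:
H(f, J) = 12*√f*(3*J + 4*f) (H(f, J) = ((6*√f)*(4*f + 3*J))*2 = ((6*√f)*(3*J + 4*f))*2 = (6*√f*(3*J + 4*f))*2 = 12*√f*(3*J + 4*f))
H(-4, 12) - 1*(-492) = √(-4)*(36*12 + 48*(-4)) - 1*(-492) = (2*I)*(432 - 192) + 492 = (2*I)*240 + 492 = 480*I + 492 = 492 + 480*I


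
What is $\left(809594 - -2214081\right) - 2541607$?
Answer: $482068$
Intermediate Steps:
$\left(809594 - -2214081\right) - 2541607 = \left(809594 + 2214081\right) - 2541607 = 3023675 - 2541607 = 482068$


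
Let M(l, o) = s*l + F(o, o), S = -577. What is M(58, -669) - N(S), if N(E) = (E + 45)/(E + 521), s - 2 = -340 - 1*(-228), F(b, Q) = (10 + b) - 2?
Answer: -14101/2 ≈ -7050.5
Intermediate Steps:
F(b, Q) = 8 + b
s = -110 (s = 2 + (-340 - 1*(-228)) = 2 + (-340 + 228) = 2 - 112 = -110)
M(l, o) = 8 + o - 110*l (M(l, o) = -110*l + (8 + o) = 8 + o - 110*l)
N(E) = (45 + E)/(521 + E)
M(58, -669) - N(S) = (8 - 669 - 110*58) - (45 - 577)/(521 - 577) = (8 - 669 - 6380) - (-532)/(-56) = -7041 - (-1)*(-532)/56 = -7041 - 1*19/2 = -7041 - 19/2 = -14101/2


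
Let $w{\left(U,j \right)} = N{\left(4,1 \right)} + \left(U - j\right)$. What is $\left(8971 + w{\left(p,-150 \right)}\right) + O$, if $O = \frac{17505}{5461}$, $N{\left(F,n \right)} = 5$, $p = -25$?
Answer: $\frac{49718066}{5461} \approx 9104.2$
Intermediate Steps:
$w{\left(U,j \right)} = 5 + U - j$ ($w{\left(U,j \right)} = 5 + \left(U - j\right) = 5 + U - j$)
$O = \frac{17505}{5461}$ ($O = 17505 \cdot \frac{1}{5461} = \frac{17505}{5461} \approx 3.2055$)
$\left(8971 + w{\left(p,-150 \right)}\right) + O = \left(8971 - -130\right) + \frac{17505}{5461} = \left(8971 + \left(5 - 25 + 150\right)\right) + \frac{17505}{5461} = \left(8971 + 130\right) + \frac{17505}{5461} = 9101 + \frac{17505}{5461} = \frac{49718066}{5461}$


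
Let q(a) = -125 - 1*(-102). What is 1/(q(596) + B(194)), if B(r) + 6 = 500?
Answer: 1/471 ≈ 0.0021231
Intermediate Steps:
B(r) = 494 (B(r) = -6 + 500 = 494)
q(a) = -23 (q(a) = -125 + 102 = -23)
1/(q(596) + B(194)) = 1/(-23 + 494) = 1/471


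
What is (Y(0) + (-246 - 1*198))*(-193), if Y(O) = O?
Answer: 85692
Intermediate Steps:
(Y(0) + (-246 - 1*198))*(-193) = (0 + (-246 - 1*198))*(-193) = (0 + (-246 - 198))*(-193) = (0 - 444)*(-193) = -444*(-193) = 85692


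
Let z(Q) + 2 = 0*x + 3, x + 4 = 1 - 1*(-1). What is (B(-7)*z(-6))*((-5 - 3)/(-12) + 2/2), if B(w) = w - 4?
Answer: -55/3 ≈ -18.333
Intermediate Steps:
x = -2 (x = -4 + (1 - 1*(-1)) = -4 + (1 + 1) = -4 + 2 = -2)
z(Q) = 1 (z(Q) = -2 + (0*(-2) + 3) = -2 + (0 + 3) = -2 + 3 = 1)
B(w) = -4 + w
(B(-7)*z(-6))*((-5 - 3)/(-12) + 2/2) = ((-4 - 7)*1)*((-5 - 3)/(-12) + 2/2) = (-11*1)*(-8*(-1/12) + 2*(½)) = -11*(⅔ + 1) = -11*5/3 = -55/3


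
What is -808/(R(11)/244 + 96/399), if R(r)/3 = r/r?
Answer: -26221216/8207 ≈ -3195.0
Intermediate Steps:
R(r) = 3 (R(r) = 3*(r/r) = 3*1 = 3)
-808/(R(11)/244 + 96/399) = -808/(3/244 + 96/399) = -808/(3*(1/244) + 96*(1/399)) = -808/(3/244 + 32/133) = -808/8207/32452 = -808*32452/8207 = -26221216/8207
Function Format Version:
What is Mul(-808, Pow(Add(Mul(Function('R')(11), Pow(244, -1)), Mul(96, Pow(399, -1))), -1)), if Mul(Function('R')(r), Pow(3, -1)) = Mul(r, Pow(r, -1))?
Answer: Rational(-26221216, 8207) ≈ -3195.0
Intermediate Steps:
Function('R')(r) = 3 (Function('R')(r) = Mul(3, Mul(r, Pow(r, -1))) = Mul(3, 1) = 3)
Mul(-808, Pow(Add(Mul(Function('R')(11), Pow(244, -1)), Mul(96, Pow(399, -1))), -1)) = Mul(-808, Pow(Add(Mul(3, Pow(244, -1)), Mul(96, Pow(399, -1))), -1)) = Mul(-808, Pow(Add(Mul(3, Rational(1, 244)), Mul(96, Rational(1, 399))), -1)) = Mul(-808, Pow(Add(Rational(3, 244), Rational(32, 133)), -1)) = Mul(-808, Pow(Rational(8207, 32452), -1)) = Mul(-808, Rational(32452, 8207)) = Rational(-26221216, 8207)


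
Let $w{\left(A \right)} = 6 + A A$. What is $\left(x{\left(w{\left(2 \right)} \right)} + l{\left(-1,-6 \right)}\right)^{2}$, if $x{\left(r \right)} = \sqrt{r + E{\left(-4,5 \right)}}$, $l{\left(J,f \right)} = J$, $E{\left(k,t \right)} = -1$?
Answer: $4$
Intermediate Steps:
$w{\left(A \right)} = 6 + A^{2}$
$x{\left(r \right)} = \sqrt{-1 + r}$ ($x{\left(r \right)} = \sqrt{r - 1} = \sqrt{-1 + r}$)
$\left(x{\left(w{\left(2 \right)} \right)} + l{\left(-1,-6 \right)}\right)^{2} = \left(\sqrt{-1 + \left(6 + 2^{2}\right)} - 1\right)^{2} = \left(\sqrt{-1 + \left(6 + 4\right)} - 1\right)^{2} = \left(\sqrt{-1 + 10} - 1\right)^{2} = \left(\sqrt{9} - 1\right)^{2} = \left(3 - 1\right)^{2} = 2^{2} = 4$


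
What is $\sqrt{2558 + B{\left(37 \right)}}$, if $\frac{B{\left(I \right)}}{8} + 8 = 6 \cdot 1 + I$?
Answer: $\sqrt{2838} \approx 53.273$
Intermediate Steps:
$B{\left(I \right)} = -16 + 8 I$ ($B{\left(I \right)} = -64 + 8 \left(6 \cdot 1 + I\right) = -64 + 8 \left(6 + I\right) = -64 + \left(48 + 8 I\right) = -16 + 8 I$)
$\sqrt{2558 + B{\left(37 \right)}} = \sqrt{2558 + \left(-16 + 8 \cdot 37\right)} = \sqrt{2558 + \left(-16 + 296\right)} = \sqrt{2558 + 280} = \sqrt{2838}$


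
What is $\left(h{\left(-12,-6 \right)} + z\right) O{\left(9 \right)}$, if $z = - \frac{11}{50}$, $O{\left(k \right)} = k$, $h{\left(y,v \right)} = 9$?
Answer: $\frac{3951}{50} \approx 79.02$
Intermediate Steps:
$z = - \frac{11}{50}$ ($z = \left(-11\right) \frac{1}{50} = - \frac{11}{50} \approx -0.22$)
$\left(h{\left(-12,-6 \right)} + z\right) O{\left(9 \right)} = \left(9 - \frac{11}{50}\right) 9 = \frac{439}{50} \cdot 9 = \frac{3951}{50}$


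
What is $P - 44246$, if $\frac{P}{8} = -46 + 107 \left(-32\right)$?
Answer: $-72006$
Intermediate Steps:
$P = -27760$ ($P = 8 \left(-46 + 107 \left(-32\right)\right) = 8 \left(-46 - 3424\right) = 8 \left(-3470\right) = -27760$)
$P - 44246 = -27760 - 44246 = -72006$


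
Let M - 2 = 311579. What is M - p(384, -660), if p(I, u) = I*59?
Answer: 288925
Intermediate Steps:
p(I, u) = 59*I
M = 311581 (M = 2 + 311579 = 311581)
M - p(384, -660) = 311581 - 59*384 = 311581 - 1*22656 = 311581 - 22656 = 288925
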